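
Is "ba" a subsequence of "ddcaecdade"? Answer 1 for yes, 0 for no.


Check if "ba" is a subsequence of "ddcaecdade"
Greedy scan:
  Position 0 ('d'): no match needed
  Position 1 ('d'): no match needed
  Position 2 ('c'): no match needed
  Position 3 ('a'): no match needed
  Position 4 ('e'): no match needed
  Position 5 ('c'): no match needed
  Position 6 ('d'): no match needed
  Position 7 ('a'): no match needed
  Position 8 ('d'): no match needed
  Position 9 ('e'): no match needed
Only matched 0/2 characters => not a subsequence

0


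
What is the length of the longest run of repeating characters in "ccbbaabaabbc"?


Input: "ccbbaabaabbc"
Scanning for longest run:
  Position 1 ('c'): continues run of 'c', length=2
  Position 2 ('b'): new char, reset run to 1
  Position 3 ('b'): continues run of 'b', length=2
  Position 4 ('a'): new char, reset run to 1
  Position 5 ('a'): continues run of 'a', length=2
  Position 6 ('b'): new char, reset run to 1
  Position 7 ('a'): new char, reset run to 1
  Position 8 ('a'): continues run of 'a', length=2
  Position 9 ('b'): new char, reset run to 1
  Position 10 ('b'): continues run of 'b', length=2
  Position 11 ('c'): new char, reset run to 1
Longest run: 'c' with length 2

2


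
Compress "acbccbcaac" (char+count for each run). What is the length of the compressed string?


Input: acbccbcaac
Runs:
  'a' x 1 => "a1"
  'c' x 1 => "c1"
  'b' x 1 => "b1"
  'c' x 2 => "c2"
  'b' x 1 => "b1"
  'c' x 1 => "c1"
  'a' x 2 => "a2"
  'c' x 1 => "c1"
Compressed: "a1c1b1c2b1c1a2c1"
Compressed length: 16

16


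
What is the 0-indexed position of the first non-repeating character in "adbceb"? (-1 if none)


Input: adbceb
Character frequencies:
  'a': 1
  'b': 2
  'c': 1
  'd': 1
  'e': 1
Scanning left to right for freq == 1:
  Position 0 ('a'): unique! => answer = 0

0


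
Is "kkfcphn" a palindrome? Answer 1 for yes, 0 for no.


Input: kkfcphn
Reversed: nhpcfkk
  Compare pos 0 ('k') with pos 6 ('n'): MISMATCH
  Compare pos 1 ('k') with pos 5 ('h'): MISMATCH
  Compare pos 2 ('f') with pos 4 ('p'): MISMATCH
Result: not a palindrome

0


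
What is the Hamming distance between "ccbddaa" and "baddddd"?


Comparing "ccbddaa" and "baddddd" position by position:
  Position 0: 'c' vs 'b' => differ
  Position 1: 'c' vs 'a' => differ
  Position 2: 'b' vs 'd' => differ
  Position 3: 'd' vs 'd' => same
  Position 4: 'd' vs 'd' => same
  Position 5: 'a' vs 'd' => differ
  Position 6: 'a' vs 'd' => differ
Total differences (Hamming distance): 5

5


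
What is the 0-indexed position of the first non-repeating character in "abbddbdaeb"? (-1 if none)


Input: abbddbdaeb
Character frequencies:
  'a': 2
  'b': 4
  'd': 3
  'e': 1
Scanning left to right for freq == 1:
  Position 0 ('a'): freq=2, skip
  Position 1 ('b'): freq=4, skip
  Position 2 ('b'): freq=4, skip
  Position 3 ('d'): freq=3, skip
  Position 4 ('d'): freq=3, skip
  Position 5 ('b'): freq=4, skip
  Position 6 ('d'): freq=3, skip
  Position 7 ('a'): freq=2, skip
  Position 8 ('e'): unique! => answer = 8

8


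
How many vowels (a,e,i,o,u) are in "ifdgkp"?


Input: ifdgkp
Checking each character:
  'i' at position 0: vowel (running total: 1)
  'f' at position 1: consonant
  'd' at position 2: consonant
  'g' at position 3: consonant
  'k' at position 4: consonant
  'p' at position 5: consonant
Total vowels: 1

1


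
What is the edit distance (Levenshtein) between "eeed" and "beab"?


Computing edit distance: "eeed" -> "beab"
DP table:
           b    e    a    b
      0    1    2    3    4
  e   1    1    1    2    3
  e   2    2    1    2    3
  e   3    3    2    2    3
  d   4    4    3    3    3
Edit distance = dp[4][4] = 3

3


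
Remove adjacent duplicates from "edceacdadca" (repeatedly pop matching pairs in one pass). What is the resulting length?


Input: edceacdadca
Stack-based adjacent duplicate removal:
  Read 'e': push. Stack: e
  Read 'd': push. Stack: ed
  Read 'c': push. Stack: edc
  Read 'e': push. Stack: edce
  Read 'a': push. Stack: edcea
  Read 'c': push. Stack: edceac
  Read 'd': push. Stack: edceacd
  Read 'a': push. Stack: edceacda
  Read 'd': push. Stack: edceacdad
  Read 'c': push. Stack: edceacdadc
  Read 'a': push. Stack: edceacdadca
Final stack: "edceacdadca" (length 11)

11


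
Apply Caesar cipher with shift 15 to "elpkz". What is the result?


Caesar cipher: shift "elpkz" by 15
  'e' (pos 4) + 15 = pos 19 = 't'
  'l' (pos 11) + 15 = pos 0 = 'a'
  'p' (pos 15) + 15 = pos 4 = 'e'
  'k' (pos 10) + 15 = pos 25 = 'z'
  'z' (pos 25) + 15 = pos 14 = 'o'
Result: taezo

taezo


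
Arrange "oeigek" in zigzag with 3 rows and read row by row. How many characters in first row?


Zigzag "oeigek" into 3 rows:
Placing characters:
  'o' => row 0
  'e' => row 1
  'i' => row 2
  'g' => row 1
  'e' => row 0
  'k' => row 1
Rows:
  Row 0: "oe"
  Row 1: "egk"
  Row 2: "i"
First row length: 2

2


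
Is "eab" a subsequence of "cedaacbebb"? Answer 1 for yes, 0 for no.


Check if "eab" is a subsequence of "cedaacbebb"
Greedy scan:
  Position 0 ('c'): no match needed
  Position 1 ('e'): matches sub[0] = 'e'
  Position 2 ('d'): no match needed
  Position 3 ('a'): matches sub[1] = 'a'
  Position 4 ('a'): no match needed
  Position 5 ('c'): no match needed
  Position 6 ('b'): matches sub[2] = 'b'
  Position 7 ('e'): no match needed
  Position 8 ('b'): no match needed
  Position 9 ('b'): no match needed
All 3 characters matched => is a subsequence

1


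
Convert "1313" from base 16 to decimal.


Input: "1313" in base 16
Positional expansion:
  Digit '1' (value 1) x 16^3 = 4096
  Digit '3' (value 3) x 16^2 = 768
  Digit '1' (value 1) x 16^1 = 16
  Digit '3' (value 3) x 16^0 = 3
Sum = 4883

4883


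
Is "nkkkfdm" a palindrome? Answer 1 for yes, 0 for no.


Input: nkkkfdm
Reversed: mdfkkkn
  Compare pos 0 ('n') with pos 6 ('m'): MISMATCH
  Compare pos 1 ('k') with pos 5 ('d'): MISMATCH
  Compare pos 2 ('k') with pos 4 ('f'): MISMATCH
Result: not a palindrome

0


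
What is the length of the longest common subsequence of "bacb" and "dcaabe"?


LCS of "bacb" and "dcaabe"
DP table:
           d    c    a    a    b    e
      0    0    0    0    0    0    0
  b   0    0    0    0    0    1    1
  a   0    0    0    1    1    1    1
  c   0    0    1    1    1    1    1
  b   0    0    1    1    1    2    2
LCS length = dp[4][6] = 2

2


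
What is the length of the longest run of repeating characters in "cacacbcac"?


Input: "cacacbcac"
Scanning for longest run:
  Position 1 ('a'): new char, reset run to 1
  Position 2 ('c'): new char, reset run to 1
  Position 3 ('a'): new char, reset run to 1
  Position 4 ('c'): new char, reset run to 1
  Position 5 ('b'): new char, reset run to 1
  Position 6 ('c'): new char, reset run to 1
  Position 7 ('a'): new char, reset run to 1
  Position 8 ('c'): new char, reset run to 1
Longest run: 'c' with length 1

1


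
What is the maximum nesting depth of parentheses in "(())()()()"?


Input: "(())()()()"
Tracking depth:
  Position 0 '(': depth becomes 1
  Position 1 '(': depth becomes 2
  Position 2 ')': depth becomes 1
  Position 3 ')': depth becomes 0
  Position 4 '(': depth becomes 1
  Position 5 ')': depth becomes 0
  Position 6 '(': depth becomes 1
  Position 7 ')': depth becomes 0
  Position 8 '(': depth becomes 1
  Position 9 ')': depth becomes 0
Maximum depth reached: 2

2


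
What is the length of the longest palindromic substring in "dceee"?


Input: "dceee"
Checking substrings for palindromes:
  [2:5] "eee" (len 3) => palindrome
  [2:4] "ee" (len 2) => palindrome
  [3:5] "ee" (len 2) => palindrome
Longest palindromic substring: "eee" with length 3

3


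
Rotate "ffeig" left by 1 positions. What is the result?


Input: "ffeig", rotate left by 1
First 1 characters: "f"
Remaining characters: "feig"
Concatenate remaining + first: "feig" + "f" = "feigf"

feigf


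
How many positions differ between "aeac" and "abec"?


Comparing "aeac" and "abec" position by position:
  Position 0: 'a' vs 'a' => same
  Position 1: 'e' vs 'b' => DIFFER
  Position 2: 'a' vs 'e' => DIFFER
  Position 3: 'c' vs 'c' => same
Positions that differ: 2

2


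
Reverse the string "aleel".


Input: aleel
Reading characters right to left:
  Position 4: 'l'
  Position 3: 'e'
  Position 2: 'e'
  Position 1: 'l'
  Position 0: 'a'
Reversed: leela

leela


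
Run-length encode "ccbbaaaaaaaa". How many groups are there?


Input: ccbbaaaaaaaa
Scanning for consecutive runs:
  Group 1: 'c' x 2 (positions 0-1)
  Group 2: 'b' x 2 (positions 2-3)
  Group 3: 'a' x 8 (positions 4-11)
Total groups: 3

3


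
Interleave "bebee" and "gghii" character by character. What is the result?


Interleaving "bebee" and "gghii":
  Position 0: 'b' from first, 'g' from second => "bg"
  Position 1: 'e' from first, 'g' from second => "eg"
  Position 2: 'b' from first, 'h' from second => "bh"
  Position 3: 'e' from first, 'i' from second => "ei"
  Position 4: 'e' from first, 'i' from second => "ei"
Result: bgegbheiei

bgegbheiei


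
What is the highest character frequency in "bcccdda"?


Input: bcccdda
Character counts:
  'a': 1
  'b': 1
  'c': 3
  'd': 2
Maximum frequency: 3

3


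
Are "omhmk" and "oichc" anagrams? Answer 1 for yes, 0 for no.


Strings: "omhmk", "oichc"
Sorted first:  hkmmo
Sorted second: cchio
Differ at position 0: 'h' vs 'c' => not anagrams

0


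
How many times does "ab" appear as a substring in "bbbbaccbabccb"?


Searching for "ab" in "bbbbaccbabccb"
Scanning each position:
  Position 0: "bb" => no
  Position 1: "bb" => no
  Position 2: "bb" => no
  Position 3: "ba" => no
  Position 4: "ac" => no
  Position 5: "cc" => no
  Position 6: "cb" => no
  Position 7: "ba" => no
  Position 8: "ab" => MATCH
  Position 9: "bc" => no
  Position 10: "cc" => no
  Position 11: "cb" => no
Total occurrences: 1

1


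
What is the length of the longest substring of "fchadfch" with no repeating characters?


Input: "fchadfch"
Sliding window (track last position of each char):
  Position 0 ('f'): window [0,0] length 1 -- new best
  Position 1 ('c'): window [0,1] length 2 -- new best
  Position 2 ('h'): window [0,2] length 3 -- new best
  Position 3 ('a'): window [0,3] length 4 -- new best
  Position 4 ('d'): window [0,4] length 5 -- new best
  Position 5 ('f'): repeat (last at 0), move window start to 1
  Position 5 ('f'): window [1,5] length 5
  Position 6 ('c'): repeat (last at 1), move window start to 2
  Position 6 ('c'): window [2,6] length 5
  Position 7 ('h'): repeat (last at 2), move window start to 3
  Position 7 ('h'): window [3,7] length 5
Longest substring with no repeats: "fchad" with length 5

5


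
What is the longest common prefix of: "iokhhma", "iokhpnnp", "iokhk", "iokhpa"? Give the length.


Words: iokhhma, iokhpnnp, iokhk, iokhpa
  Position 0: all 'i' => match
  Position 1: all 'o' => match
  Position 2: all 'k' => match
  Position 3: all 'h' => match
  Position 4: ('h', 'p', 'k', 'p') => mismatch, stop
LCP = "iokh" (length 4)

4


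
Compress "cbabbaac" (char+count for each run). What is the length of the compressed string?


Input: cbabbaac
Runs:
  'c' x 1 => "c1"
  'b' x 1 => "b1"
  'a' x 1 => "a1"
  'b' x 2 => "b2"
  'a' x 2 => "a2"
  'c' x 1 => "c1"
Compressed: "c1b1a1b2a2c1"
Compressed length: 12

12


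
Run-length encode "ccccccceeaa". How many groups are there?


Input: ccccccceeaa
Scanning for consecutive runs:
  Group 1: 'c' x 7 (positions 0-6)
  Group 2: 'e' x 2 (positions 7-8)
  Group 3: 'a' x 2 (positions 9-10)
Total groups: 3

3


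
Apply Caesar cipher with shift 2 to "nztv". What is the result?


Caesar cipher: shift "nztv" by 2
  'n' (pos 13) + 2 = pos 15 = 'p'
  'z' (pos 25) + 2 = pos 1 = 'b'
  't' (pos 19) + 2 = pos 21 = 'v'
  'v' (pos 21) + 2 = pos 23 = 'x'
Result: pbvx

pbvx


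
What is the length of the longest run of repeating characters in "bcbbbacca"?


Input: "bcbbbacca"
Scanning for longest run:
  Position 1 ('c'): new char, reset run to 1
  Position 2 ('b'): new char, reset run to 1
  Position 3 ('b'): continues run of 'b', length=2
  Position 4 ('b'): continues run of 'b', length=3
  Position 5 ('a'): new char, reset run to 1
  Position 6 ('c'): new char, reset run to 1
  Position 7 ('c'): continues run of 'c', length=2
  Position 8 ('a'): new char, reset run to 1
Longest run: 'b' with length 3

3


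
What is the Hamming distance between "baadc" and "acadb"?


Comparing "baadc" and "acadb" position by position:
  Position 0: 'b' vs 'a' => differ
  Position 1: 'a' vs 'c' => differ
  Position 2: 'a' vs 'a' => same
  Position 3: 'd' vs 'd' => same
  Position 4: 'c' vs 'b' => differ
Total differences (Hamming distance): 3

3


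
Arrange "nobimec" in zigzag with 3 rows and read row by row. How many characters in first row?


Zigzag "nobimec" into 3 rows:
Placing characters:
  'n' => row 0
  'o' => row 1
  'b' => row 2
  'i' => row 1
  'm' => row 0
  'e' => row 1
  'c' => row 2
Rows:
  Row 0: "nm"
  Row 1: "oie"
  Row 2: "bc"
First row length: 2

2


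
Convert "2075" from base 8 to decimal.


Input: "2075" in base 8
Positional expansion:
  Digit '2' (value 2) x 8^3 = 1024
  Digit '0' (value 0) x 8^2 = 0
  Digit '7' (value 7) x 8^1 = 56
  Digit '5' (value 5) x 8^0 = 5
Sum = 1085

1085


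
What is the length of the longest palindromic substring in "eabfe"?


Input: "eabfe"
Checking substrings for palindromes:
  No multi-char palindromic substrings found
Longest palindromic substring: "e" with length 1

1


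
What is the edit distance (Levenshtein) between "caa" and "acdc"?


Computing edit distance: "caa" -> "acdc"
DP table:
           a    c    d    c
      0    1    2    3    4
  c   1    1    1    2    3
  a   2    1    2    2    3
  a   3    2    2    3    3
Edit distance = dp[3][4] = 3

3


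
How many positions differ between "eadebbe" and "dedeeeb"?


Comparing "eadebbe" and "dedeeeb" position by position:
  Position 0: 'e' vs 'd' => DIFFER
  Position 1: 'a' vs 'e' => DIFFER
  Position 2: 'd' vs 'd' => same
  Position 3: 'e' vs 'e' => same
  Position 4: 'b' vs 'e' => DIFFER
  Position 5: 'b' vs 'e' => DIFFER
  Position 6: 'e' vs 'b' => DIFFER
Positions that differ: 5

5


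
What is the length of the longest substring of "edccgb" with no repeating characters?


Input: "edccgb"
Sliding window (track last position of each char):
  Position 0 ('e'): window [0,0] length 1 -- new best
  Position 1 ('d'): window [0,1] length 2 -- new best
  Position 2 ('c'): window [0,2] length 3 -- new best
  Position 3 ('c'): repeat (last at 2), move window start to 3
  Position 3 ('c'): window [3,3] length 1
  Position 4 ('g'): window [3,4] length 2
  Position 5 ('b'): window [3,5] length 3
Longest substring with no repeats: "edc" with length 3

3


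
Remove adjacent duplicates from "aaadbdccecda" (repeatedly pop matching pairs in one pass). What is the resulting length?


Input: aaadbdccecda
Stack-based adjacent duplicate removal:
  Read 'a': push. Stack: a
  Read 'a': matches stack top 'a' => pop. Stack: (empty)
  Read 'a': push. Stack: a
  Read 'd': push. Stack: ad
  Read 'b': push. Stack: adb
  Read 'd': push. Stack: adbd
  Read 'c': push. Stack: adbdc
  Read 'c': matches stack top 'c' => pop. Stack: adbd
  Read 'e': push. Stack: adbde
  Read 'c': push. Stack: adbdec
  Read 'd': push. Stack: adbdecd
  Read 'a': push. Stack: adbdecda
Final stack: "adbdecda" (length 8)

8


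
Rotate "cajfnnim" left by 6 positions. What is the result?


Input: "cajfnnim", rotate left by 6
First 6 characters: "cajfnn"
Remaining characters: "im"
Concatenate remaining + first: "im" + "cajfnn" = "imcajfnn"

imcajfnn


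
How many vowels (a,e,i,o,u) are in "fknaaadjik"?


Input: fknaaadjik
Checking each character:
  'f' at position 0: consonant
  'k' at position 1: consonant
  'n' at position 2: consonant
  'a' at position 3: vowel (running total: 1)
  'a' at position 4: vowel (running total: 2)
  'a' at position 5: vowel (running total: 3)
  'd' at position 6: consonant
  'j' at position 7: consonant
  'i' at position 8: vowel (running total: 4)
  'k' at position 9: consonant
Total vowels: 4

4


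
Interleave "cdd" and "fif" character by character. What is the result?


Interleaving "cdd" and "fif":
  Position 0: 'c' from first, 'f' from second => "cf"
  Position 1: 'd' from first, 'i' from second => "di"
  Position 2: 'd' from first, 'f' from second => "df"
Result: cfdidf

cfdidf


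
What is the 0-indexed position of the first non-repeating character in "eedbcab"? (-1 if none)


Input: eedbcab
Character frequencies:
  'a': 1
  'b': 2
  'c': 1
  'd': 1
  'e': 2
Scanning left to right for freq == 1:
  Position 0 ('e'): freq=2, skip
  Position 1 ('e'): freq=2, skip
  Position 2 ('d'): unique! => answer = 2

2


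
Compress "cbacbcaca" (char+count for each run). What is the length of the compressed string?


Input: cbacbcaca
Runs:
  'c' x 1 => "c1"
  'b' x 1 => "b1"
  'a' x 1 => "a1"
  'c' x 1 => "c1"
  'b' x 1 => "b1"
  'c' x 1 => "c1"
  'a' x 1 => "a1"
  'c' x 1 => "c1"
  'a' x 1 => "a1"
Compressed: "c1b1a1c1b1c1a1c1a1"
Compressed length: 18

18


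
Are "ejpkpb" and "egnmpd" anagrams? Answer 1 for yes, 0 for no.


Strings: "ejpkpb", "egnmpd"
Sorted first:  bejkpp
Sorted second: degmnp
Differ at position 0: 'b' vs 'd' => not anagrams

0


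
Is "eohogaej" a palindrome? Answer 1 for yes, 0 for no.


Input: eohogaej
Reversed: jeagohoe
  Compare pos 0 ('e') with pos 7 ('j'): MISMATCH
  Compare pos 1 ('o') with pos 6 ('e'): MISMATCH
  Compare pos 2 ('h') with pos 5 ('a'): MISMATCH
  Compare pos 3 ('o') with pos 4 ('g'): MISMATCH
Result: not a palindrome

0


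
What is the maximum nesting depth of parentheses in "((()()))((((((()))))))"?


Input: "((()()))((((((()))))))"
Tracking depth:
  Position 0 '(': depth becomes 1
  Position 1 '(': depth becomes 2
  Position 2 '(': depth becomes 3
  Position 3 ')': depth becomes 2
  Position 4 '(': depth becomes 3
  Position 5 ')': depth becomes 2
  Position 6 ')': depth becomes 1
  Position 7 ')': depth becomes 0
  Position 8 '(': depth becomes 1
  Position 9 '(': depth becomes 2
  Position 10 '(': depth becomes 3
  Position 11 '(': depth becomes 4
  Position 12 '(': depth becomes 5
  Position 13 '(': depth becomes 6
  Position 14 '(': depth becomes 7
  Position 15 ')': depth becomes 6
  Position 16 ')': depth becomes 5
  Position 17 ')': depth becomes 4
  Position 18 ')': depth becomes 3
  Position 19 ')': depth becomes 2
  Position 20 ')': depth becomes 1
  Position 21 ')': depth becomes 0
Maximum depth reached: 7

7


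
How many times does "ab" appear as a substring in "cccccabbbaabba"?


Searching for "ab" in "cccccabbbaabba"
Scanning each position:
  Position 0: "cc" => no
  Position 1: "cc" => no
  Position 2: "cc" => no
  Position 3: "cc" => no
  Position 4: "ca" => no
  Position 5: "ab" => MATCH
  Position 6: "bb" => no
  Position 7: "bb" => no
  Position 8: "ba" => no
  Position 9: "aa" => no
  Position 10: "ab" => MATCH
  Position 11: "bb" => no
  Position 12: "ba" => no
Total occurrences: 2

2


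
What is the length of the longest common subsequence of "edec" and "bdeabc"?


LCS of "edec" and "bdeabc"
DP table:
           b    d    e    a    b    c
      0    0    0    0    0    0    0
  e   0    0    0    1    1    1    1
  d   0    0    1    1    1    1    1
  e   0    0    1    2    2    2    2
  c   0    0    1    2    2    2    3
LCS length = dp[4][6] = 3

3


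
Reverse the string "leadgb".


Input: leadgb
Reading characters right to left:
  Position 5: 'b'
  Position 4: 'g'
  Position 3: 'd'
  Position 2: 'a'
  Position 1: 'e'
  Position 0: 'l'
Reversed: bgdael

bgdael


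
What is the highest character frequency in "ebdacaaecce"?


Input: ebdacaaecce
Character counts:
  'a': 3
  'b': 1
  'c': 3
  'd': 1
  'e': 3
Maximum frequency: 3

3


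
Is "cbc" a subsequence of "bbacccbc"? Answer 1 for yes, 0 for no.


Check if "cbc" is a subsequence of "bbacccbc"
Greedy scan:
  Position 0 ('b'): no match needed
  Position 1 ('b'): no match needed
  Position 2 ('a'): no match needed
  Position 3 ('c'): matches sub[0] = 'c'
  Position 4 ('c'): no match needed
  Position 5 ('c'): no match needed
  Position 6 ('b'): matches sub[1] = 'b'
  Position 7 ('c'): matches sub[2] = 'c'
All 3 characters matched => is a subsequence

1


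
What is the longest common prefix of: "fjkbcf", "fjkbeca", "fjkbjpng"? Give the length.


Words: fjkbcf, fjkbeca, fjkbjpng
  Position 0: all 'f' => match
  Position 1: all 'j' => match
  Position 2: all 'k' => match
  Position 3: all 'b' => match
  Position 4: ('c', 'e', 'j') => mismatch, stop
LCP = "fjkb" (length 4)

4


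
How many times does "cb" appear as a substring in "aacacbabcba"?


Searching for "cb" in "aacacbabcba"
Scanning each position:
  Position 0: "aa" => no
  Position 1: "ac" => no
  Position 2: "ca" => no
  Position 3: "ac" => no
  Position 4: "cb" => MATCH
  Position 5: "ba" => no
  Position 6: "ab" => no
  Position 7: "bc" => no
  Position 8: "cb" => MATCH
  Position 9: "ba" => no
Total occurrences: 2

2


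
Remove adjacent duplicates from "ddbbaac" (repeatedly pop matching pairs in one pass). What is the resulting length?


Input: ddbbaac
Stack-based adjacent duplicate removal:
  Read 'd': push. Stack: d
  Read 'd': matches stack top 'd' => pop. Stack: (empty)
  Read 'b': push. Stack: b
  Read 'b': matches stack top 'b' => pop. Stack: (empty)
  Read 'a': push. Stack: a
  Read 'a': matches stack top 'a' => pop. Stack: (empty)
  Read 'c': push. Stack: c
Final stack: "c" (length 1)

1


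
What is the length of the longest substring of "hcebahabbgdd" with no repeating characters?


Input: "hcebahabbgdd"
Sliding window (track last position of each char):
  Position 0 ('h'): window [0,0] length 1 -- new best
  Position 1 ('c'): window [0,1] length 2 -- new best
  Position 2 ('e'): window [0,2] length 3 -- new best
  Position 3 ('b'): window [0,3] length 4 -- new best
  Position 4 ('a'): window [0,4] length 5 -- new best
  Position 5 ('h'): repeat (last at 0), move window start to 1
  Position 5 ('h'): window [1,5] length 5
  Position 6 ('a'): repeat (last at 4), move window start to 5
  Position 6 ('a'): window [5,6] length 2
  Position 7 ('b'): window [5,7] length 3
  Position 8 ('b'): repeat (last at 7), move window start to 8
  Position 8 ('b'): window [8,8] length 1
  Position 9 ('g'): window [8,9] length 2
  Position 10 ('d'): window [8,10] length 3
  Position 11 ('d'): repeat (last at 10), move window start to 11
  Position 11 ('d'): window [11,11] length 1
Longest substring with no repeats: "hceba" with length 5

5


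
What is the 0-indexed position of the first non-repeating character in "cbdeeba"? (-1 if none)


Input: cbdeeba
Character frequencies:
  'a': 1
  'b': 2
  'c': 1
  'd': 1
  'e': 2
Scanning left to right for freq == 1:
  Position 0 ('c'): unique! => answer = 0

0


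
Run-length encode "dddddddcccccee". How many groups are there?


Input: dddddddcccccee
Scanning for consecutive runs:
  Group 1: 'd' x 7 (positions 0-6)
  Group 2: 'c' x 5 (positions 7-11)
  Group 3: 'e' x 2 (positions 12-13)
Total groups: 3

3


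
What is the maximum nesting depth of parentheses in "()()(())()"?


Input: "()()(())()"
Tracking depth:
  Position 0 '(': depth becomes 1
  Position 1 ')': depth becomes 0
  Position 2 '(': depth becomes 1
  Position 3 ')': depth becomes 0
  Position 4 '(': depth becomes 1
  Position 5 '(': depth becomes 2
  Position 6 ')': depth becomes 1
  Position 7 ')': depth becomes 0
  Position 8 '(': depth becomes 1
  Position 9 ')': depth becomes 0
Maximum depth reached: 2

2


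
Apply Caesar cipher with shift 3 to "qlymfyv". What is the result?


Caesar cipher: shift "qlymfyv" by 3
  'q' (pos 16) + 3 = pos 19 = 't'
  'l' (pos 11) + 3 = pos 14 = 'o'
  'y' (pos 24) + 3 = pos 1 = 'b'
  'm' (pos 12) + 3 = pos 15 = 'p'
  'f' (pos 5) + 3 = pos 8 = 'i'
  'y' (pos 24) + 3 = pos 1 = 'b'
  'v' (pos 21) + 3 = pos 24 = 'y'
Result: tobpiby

tobpiby


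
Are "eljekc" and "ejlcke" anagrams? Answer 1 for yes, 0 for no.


Strings: "eljekc", "ejlcke"
Sorted first:  ceejkl
Sorted second: ceejkl
Sorted forms match => anagrams

1


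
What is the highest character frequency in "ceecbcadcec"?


Input: ceecbcadcec
Character counts:
  'a': 1
  'b': 1
  'c': 5
  'd': 1
  'e': 3
Maximum frequency: 5

5


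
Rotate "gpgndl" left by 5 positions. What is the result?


Input: "gpgndl", rotate left by 5
First 5 characters: "gpgnd"
Remaining characters: "l"
Concatenate remaining + first: "l" + "gpgnd" = "lgpgnd"

lgpgnd


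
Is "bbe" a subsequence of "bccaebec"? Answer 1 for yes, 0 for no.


Check if "bbe" is a subsequence of "bccaebec"
Greedy scan:
  Position 0 ('b'): matches sub[0] = 'b'
  Position 1 ('c'): no match needed
  Position 2 ('c'): no match needed
  Position 3 ('a'): no match needed
  Position 4 ('e'): no match needed
  Position 5 ('b'): matches sub[1] = 'b'
  Position 6 ('e'): matches sub[2] = 'e'
  Position 7 ('c'): no match needed
All 3 characters matched => is a subsequence

1


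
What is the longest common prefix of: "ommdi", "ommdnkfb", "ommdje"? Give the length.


Words: ommdi, ommdnkfb, ommdje
  Position 0: all 'o' => match
  Position 1: all 'm' => match
  Position 2: all 'm' => match
  Position 3: all 'd' => match
  Position 4: ('i', 'n', 'j') => mismatch, stop
LCP = "ommd" (length 4)

4


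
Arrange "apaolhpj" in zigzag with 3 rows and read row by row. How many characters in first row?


Zigzag "apaolhpj" into 3 rows:
Placing characters:
  'a' => row 0
  'p' => row 1
  'a' => row 2
  'o' => row 1
  'l' => row 0
  'h' => row 1
  'p' => row 2
  'j' => row 1
Rows:
  Row 0: "al"
  Row 1: "pohj"
  Row 2: "ap"
First row length: 2

2


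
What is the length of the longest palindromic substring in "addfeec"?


Input: "addfeec"
Checking substrings for palindromes:
  [1:3] "dd" (len 2) => palindrome
  [4:6] "ee" (len 2) => palindrome
Longest palindromic substring: "dd" with length 2

2


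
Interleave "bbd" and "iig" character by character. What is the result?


Interleaving "bbd" and "iig":
  Position 0: 'b' from first, 'i' from second => "bi"
  Position 1: 'b' from first, 'i' from second => "bi"
  Position 2: 'd' from first, 'g' from second => "dg"
Result: bibidg

bibidg


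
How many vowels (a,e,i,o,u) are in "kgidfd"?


Input: kgidfd
Checking each character:
  'k' at position 0: consonant
  'g' at position 1: consonant
  'i' at position 2: vowel (running total: 1)
  'd' at position 3: consonant
  'f' at position 4: consonant
  'd' at position 5: consonant
Total vowels: 1

1


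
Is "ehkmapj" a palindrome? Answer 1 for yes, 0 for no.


Input: ehkmapj
Reversed: jpamkhe
  Compare pos 0 ('e') with pos 6 ('j'): MISMATCH
  Compare pos 1 ('h') with pos 5 ('p'): MISMATCH
  Compare pos 2 ('k') with pos 4 ('a'): MISMATCH
Result: not a palindrome

0


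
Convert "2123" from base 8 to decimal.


Input: "2123" in base 8
Positional expansion:
  Digit '2' (value 2) x 8^3 = 1024
  Digit '1' (value 1) x 8^2 = 64
  Digit '2' (value 2) x 8^1 = 16
  Digit '3' (value 3) x 8^0 = 3
Sum = 1107

1107


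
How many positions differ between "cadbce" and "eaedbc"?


Comparing "cadbce" and "eaedbc" position by position:
  Position 0: 'c' vs 'e' => DIFFER
  Position 1: 'a' vs 'a' => same
  Position 2: 'd' vs 'e' => DIFFER
  Position 3: 'b' vs 'd' => DIFFER
  Position 4: 'c' vs 'b' => DIFFER
  Position 5: 'e' vs 'c' => DIFFER
Positions that differ: 5

5


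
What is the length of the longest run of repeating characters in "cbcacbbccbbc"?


Input: "cbcacbbccbbc"
Scanning for longest run:
  Position 1 ('b'): new char, reset run to 1
  Position 2 ('c'): new char, reset run to 1
  Position 3 ('a'): new char, reset run to 1
  Position 4 ('c'): new char, reset run to 1
  Position 5 ('b'): new char, reset run to 1
  Position 6 ('b'): continues run of 'b', length=2
  Position 7 ('c'): new char, reset run to 1
  Position 8 ('c'): continues run of 'c', length=2
  Position 9 ('b'): new char, reset run to 1
  Position 10 ('b'): continues run of 'b', length=2
  Position 11 ('c'): new char, reset run to 1
Longest run: 'b' with length 2

2


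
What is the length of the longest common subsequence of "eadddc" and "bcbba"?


LCS of "eadddc" and "bcbba"
DP table:
           b    c    b    b    a
      0    0    0    0    0    0
  e   0    0    0    0    0    0
  a   0    0    0    0    0    1
  d   0    0    0    0    0    1
  d   0    0    0    0    0    1
  d   0    0    0    0    0    1
  c   0    0    1    1    1    1
LCS length = dp[6][5] = 1

1


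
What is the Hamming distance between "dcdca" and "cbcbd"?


Comparing "dcdca" and "cbcbd" position by position:
  Position 0: 'd' vs 'c' => differ
  Position 1: 'c' vs 'b' => differ
  Position 2: 'd' vs 'c' => differ
  Position 3: 'c' vs 'b' => differ
  Position 4: 'a' vs 'd' => differ
Total differences (Hamming distance): 5

5


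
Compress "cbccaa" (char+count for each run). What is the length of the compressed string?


Input: cbccaa
Runs:
  'c' x 1 => "c1"
  'b' x 1 => "b1"
  'c' x 2 => "c2"
  'a' x 2 => "a2"
Compressed: "c1b1c2a2"
Compressed length: 8

8


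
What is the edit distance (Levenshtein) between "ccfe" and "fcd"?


Computing edit distance: "ccfe" -> "fcd"
DP table:
           f    c    d
      0    1    2    3
  c   1    1    1    2
  c   2    2    1    2
  f   3    2    2    2
  e   4    3    3    3
Edit distance = dp[4][3] = 3

3


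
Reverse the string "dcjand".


Input: dcjand
Reading characters right to left:
  Position 5: 'd'
  Position 4: 'n'
  Position 3: 'a'
  Position 2: 'j'
  Position 1: 'c'
  Position 0: 'd'
Reversed: dnajcd

dnajcd


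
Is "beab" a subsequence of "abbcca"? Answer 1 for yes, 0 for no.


Check if "beab" is a subsequence of "abbcca"
Greedy scan:
  Position 0 ('a'): no match needed
  Position 1 ('b'): matches sub[0] = 'b'
  Position 2 ('b'): no match needed
  Position 3 ('c'): no match needed
  Position 4 ('c'): no match needed
  Position 5 ('a'): no match needed
Only matched 1/4 characters => not a subsequence

0


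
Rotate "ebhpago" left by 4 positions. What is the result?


Input: "ebhpago", rotate left by 4
First 4 characters: "ebhp"
Remaining characters: "ago"
Concatenate remaining + first: "ago" + "ebhp" = "agoebhp"

agoebhp


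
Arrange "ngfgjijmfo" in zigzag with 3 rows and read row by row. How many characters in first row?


Zigzag "ngfgjijmfo" into 3 rows:
Placing characters:
  'n' => row 0
  'g' => row 1
  'f' => row 2
  'g' => row 1
  'j' => row 0
  'i' => row 1
  'j' => row 2
  'm' => row 1
  'f' => row 0
  'o' => row 1
Rows:
  Row 0: "njf"
  Row 1: "ggimo"
  Row 2: "fj"
First row length: 3

3


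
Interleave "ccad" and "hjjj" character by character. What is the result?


Interleaving "ccad" and "hjjj":
  Position 0: 'c' from first, 'h' from second => "ch"
  Position 1: 'c' from first, 'j' from second => "cj"
  Position 2: 'a' from first, 'j' from second => "aj"
  Position 3: 'd' from first, 'j' from second => "dj"
Result: chcjajdj

chcjajdj


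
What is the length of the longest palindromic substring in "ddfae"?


Input: "ddfae"
Checking substrings for palindromes:
  [0:2] "dd" (len 2) => palindrome
Longest palindromic substring: "dd" with length 2

2


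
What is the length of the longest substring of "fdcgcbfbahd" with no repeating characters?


Input: "fdcgcbfbahd"
Sliding window (track last position of each char):
  Position 0 ('f'): window [0,0] length 1 -- new best
  Position 1 ('d'): window [0,1] length 2 -- new best
  Position 2 ('c'): window [0,2] length 3 -- new best
  Position 3 ('g'): window [0,3] length 4 -- new best
  Position 4 ('c'): repeat (last at 2), move window start to 3
  Position 4 ('c'): window [3,4] length 2
  Position 5 ('b'): window [3,5] length 3
  Position 6 ('f'): window [3,6] length 4
  Position 7 ('b'): repeat (last at 5), move window start to 6
  Position 7 ('b'): window [6,7] length 2
  Position 8 ('a'): window [6,8] length 3
  Position 9 ('h'): window [6,9] length 4
  Position 10 ('d'): window [6,10] length 5 -- new best
Longest substring with no repeats: "fbahd" with length 5

5


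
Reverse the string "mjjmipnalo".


Input: mjjmipnalo
Reading characters right to left:
  Position 9: 'o'
  Position 8: 'l'
  Position 7: 'a'
  Position 6: 'n'
  Position 5: 'p'
  Position 4: 'i'
  Position 3: 'm'
  Position 2: 'j'
  Position 1: 'j'
  Position 0: 'm'
Reversed: olanpimjjm

olanpimjjm


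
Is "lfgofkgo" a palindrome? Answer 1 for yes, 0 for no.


Input: lfgofkgo
Reversed: ogkfogfl
  Compare pos 0 ('l') with pos 7 ('o'): MISMATCH
  Compare pos 1 ('f') with pos 6 ('g'): MISMATCH
  Compare pos 2 ('g') with pos 5 ('k'): MISMATCH
  Compare pos 3 ('o') with pos 4 ('f'): MISMATCH
Result: not a palindrome

0


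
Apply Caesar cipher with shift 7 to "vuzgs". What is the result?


Caesar cipher: shift "vuzgs" by 7
  'v' (pos 21) + 7 = pos 2 = 'c'
  'u' (pos 20) + 7 = pos 1 = 'b'
  'z' (pos 25) + 7 = pos 6 = 'g'
  'g' (pos 6) + 7 = pos 13 = 'n'
  's' (pos 18) + 7 = pos 25 = 'z'
Result: cbgnz

cbgnz


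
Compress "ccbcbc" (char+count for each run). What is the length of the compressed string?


Input: ccbcbc
Runs:
  'c' x 2 => "c2"
  'b' x 1 => "b1"
  'c' x 1 => "c1"
  'b' x 1 => "b1"
  'c' x 1 => "c1"
Compressed: "c2b1c1b1c1"
Compressed length: 10

10


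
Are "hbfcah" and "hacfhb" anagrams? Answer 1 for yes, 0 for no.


Strings: "hbfcah", "hacfhb"
Sorted first:  abcfhh
Sorted second: abcfhh
Sorted forms match => anagrams

1


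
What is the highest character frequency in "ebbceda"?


Input: ebbceda
Character counts:
  'a': 1
  'b': 2
  'c': 1
  'd': 1
  'e': 2
Maximum frequency: 2

2


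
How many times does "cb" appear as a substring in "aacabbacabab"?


Searching for "cb" in "aacabbacabab"
Scanning each position:
  Position 0: "aa" => no
  Position 1: "ac" => no
  Position 2: "ca" => no
  Position 3: "ab" => no
  Position 4: "bb" => no
  Position 5: "ba" => no
  Position 6: "ac" => no
  Position 7: "ca" => no
  Position 8: "ab" => no
  Position 9: "ba" => no
  Position 10: "ab" => no
Total occurrences: 0

0


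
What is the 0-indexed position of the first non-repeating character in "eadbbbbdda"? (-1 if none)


Input: eadbbbbdda
Character frequencies:
  'a': 2
  'b': 4
  'd': 3
  'e': 1
Scanning left to right for freq == 1:
  Position 0 ('e'): unique! => answer = 0

0


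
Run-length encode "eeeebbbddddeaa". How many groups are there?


Input: eeeebbbddddeaa
Scanning for consecutive runs:
  Group 1: 'e' x 4 (positions 0-3)
  Group 2: 'b' x 3 (positions 4-6)
  Group 3: 'd' x 4 (positions 7-10)
  Group 4: 'e' x 1 (positions 11-11)
  Group 5: 'a' x 2 (positions 12-13)
Total groups: 5

5


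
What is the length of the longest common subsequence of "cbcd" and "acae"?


LCS of "cbcd" and "acae"
DP table:
           a    c    a    e
      0    0    0    0    0
  c   0    0    1    1    1
  b   0    0    1    1    1
  c   0    0    1    1    1
  d   0    0    1    1    1
LCS length = dp[4][4] = 1

1


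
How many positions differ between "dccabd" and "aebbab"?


Comparing "dccabd" and "aebbab" position by position:
  Position 0: 'd' vs 'a' => DIFFER
  Position 1: 'c' vs 'e' => DIFFER
  Position 2: 'c' vs 'b' => DIFFER
  Position 3: 'a' vs 'b' => DIFFER
  Position 4: 'b' vs 'a' => DIFFER
  Position 5: 'd' vs 'b' => DIFFER
Positions that differ: 6

6


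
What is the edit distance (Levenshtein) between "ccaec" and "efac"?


Computing edit distance: "ccaec" -> "efac"
DP table:
           e    f    a    c
      0    1    2    3    4
  c   1    1    2    3    3
  c   2    2    2    3    3
  a   3    3    3    2    3
  e   4    3    4    3    3
  c   5    4    4    4    3
Edit distance = dp[5][4] = 3

3


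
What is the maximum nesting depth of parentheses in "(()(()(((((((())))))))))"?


Input: "(()(()(((((((())))))))))"
Tracking depth:
  Position 0 '(': depth becomes 1
  Position 1 '(': depth becomes 2
  Position 2 ')': depth becomes 1
  Position 3 '(': depth becomes 2
  Position 4 '(': depth becomes 3
  Position 5 ')': depth becomes 2
  Position 6 '(': depth becomes 3
  Position 7 '(': depth becomes 4
  Position 8 '(': depth becomes 5
  Position 9 '(': depth becomes 6
  Position 10 '(': depth becomes 7
  Position 11 '(': depth becomes 8
  Position 12 '(': depth becomes 9
  Position 13 '(': depth becomes 10
  Position 14 ')': depth becomes 9
  Position 15 ')': depth becomes 8
  Position 16 ')': depth becomes 7
  Position 17 ')': depth becomes 6
  Position 18 ')': depth becomes 5
  Position 19 ')': depth becomes 4
  Position 20 ')': depth becomes 3
  Position 21 ')': depth becomes 2
  Position 22 ')': depth becomes 1
  Position 23 ')': depth becomes 0
Maximum depth reached: 10

10


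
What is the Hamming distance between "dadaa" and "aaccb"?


Comparing "dadaa" and "aaccb" position by position:
  Position 0: 'd' vs 'a' => differ
  Position 1: 'a' vs 'a' => same
  Position 2: 'd' vs 'c' => differ
  Position 3: 'a' vs 'c' => differ
  Position 4: 'a' vs 'b' => differ
Total differences (Hamming distance): 4

4


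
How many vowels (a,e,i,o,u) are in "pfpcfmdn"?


Input: pfpcfmdn
Checking each character:
  'p' at position 0: consonant
  'f' at position 1: consonant
  'p' at position 2: consonant
  'c' at position 3: consonant
  'f' at position 4: consonant
  'm' at position 5: consonant
  'd' at position 6: consonant
  'n' at position 7: consonant
Total vowels: 0

0


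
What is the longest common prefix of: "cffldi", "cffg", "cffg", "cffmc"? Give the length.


Words: cffldi, cffg, cffg, cffmc
  Position 0: all 'c' => match
  Position 1: all 'f' => match
  Position 2: all 'f' => match
  Position 3: ('l', 'g', 'g', 'm') => mismatch, stop
LCP = "cff" (length 3)

3


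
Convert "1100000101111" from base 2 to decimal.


Input: "1100000101111" in base 2
Positional expansion:
  Digit '1' (value 1) x 2^12 = 4096
  Digit '1' (value 1) x 2^11 = 2048
  Digit '0' (value 0) x 2^10 = 0
  Digit '0' (value 0) x 2^9 = 0
  Digit '0' (value 0) x 2^8 = 0
  Digit '0' (value 0) x 2^7 = 0
  Digit '0' (value 0) x 2^6 = 0
  Digit '1' (value 1) x 2^5 = 32
  Digit '0' (value 0) x 2^4 = 0
  Digit '1' (value 1) x 2^3 = 8
  Digit '1' (value 1) x 2^2 = 4
  Digit '1' (value 1) x 2^1 = 2
  Digit '1' (value 1) x 2^0 = 1
Sum = 6191

6191


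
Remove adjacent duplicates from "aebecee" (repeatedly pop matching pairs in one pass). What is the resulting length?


Input: aebecee
Stack-based adjacent duplicate removal:
  Read 'a': push. Stack: a
  Read 'e': push. Stack: ae
  Read 'b': push. Stack: aeb
  Read 'e': push. Stack: aebe
  Read 'c': push. Stack: aebec
  Read 'e': push. Stack: aebece
  Read 'e': matches stack top 'e' => pop. Stack: aebec
Final stack: "aebec" (length 5)

5


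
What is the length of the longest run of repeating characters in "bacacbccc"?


Input: "bacacbccc"
Scanning for longest run:
  Position 1 ('a'): new char, reset run to 1
  Position 2 ('c'): new char, reset run to 1
  Position 3 ('a'): new char, reset run to 1
  Position 4 ('c'): new char, reset run to 1
  Position 5 ('b'): new char, reset run to 1
  Position 6 ('c'): new char, reset run to 1
  Position 7 ('c'): continues run of 'c', length=2
  Position 8 ('c'): continues run of 'c', length=3
Longest run: 'c' with length 3

3


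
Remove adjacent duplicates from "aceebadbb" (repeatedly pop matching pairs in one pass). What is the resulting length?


Input: aceebadbb
Stack-based adjacent duplicate removal:
  Read 'a': push. Stack: a
  Read 'c': push. Stack: ac
  Read 'e': push. Stack: ace
  Read 'e': matches stack top 'e' => pop. Stack: ac
  Read 'b': push. Stack: acb
  Read 'a': push. Stack: acba
  Read 'd': push. Stack: acbad
  Read 'b': push. Stack: acbadb
  Read 'b': matches stack top 'b' => pop. Stack: acbad
Final stack: "acbad" (length 5)

5


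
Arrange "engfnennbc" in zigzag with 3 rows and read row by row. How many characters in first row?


Zigzag "engfnennbc" into 3 rows:
Placing characters:
  'e' => row 0
  'n' => row 1
  'g' => row 2
  'f' => row 1
  'n' => row 0
  'e' => row 1
  'n' => row 2
  'n' => row 1
  'b' => row 0
  'c' => row 1
Rows:
  Row 0: "enb"
  Row 1: "nfenc"
  Row 2: "gn"
First row length: 3

3
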